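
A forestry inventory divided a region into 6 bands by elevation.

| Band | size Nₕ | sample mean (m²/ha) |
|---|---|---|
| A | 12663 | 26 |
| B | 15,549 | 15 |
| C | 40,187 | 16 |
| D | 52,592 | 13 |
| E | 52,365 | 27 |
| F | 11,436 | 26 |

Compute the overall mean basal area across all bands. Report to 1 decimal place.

19.5

x̄_st = (Σ Nₕx̄ₕ) / (Σ Nₕ) = (12663·26 + 15549·15 + 40187·16 + 52592·13 + 52365·27 + 11436·26) / 184792
= 3600352 / 184792 = 19.483... → 19.5.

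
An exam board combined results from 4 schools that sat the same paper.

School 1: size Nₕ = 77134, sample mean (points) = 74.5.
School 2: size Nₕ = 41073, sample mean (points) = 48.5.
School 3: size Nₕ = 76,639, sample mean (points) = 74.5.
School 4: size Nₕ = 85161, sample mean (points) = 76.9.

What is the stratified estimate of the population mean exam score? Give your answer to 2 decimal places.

N = 77134 + 41073 + 76639 + 85161 = 280007.
The stratified mean weights each stratum mean by its population share Nₕ/N.
Σ Nₕx̄ₕ = 77134·74.5 + 41073·48.5 + 76639·74.5 + 85161·76.9 = 5746483 + 1992040.5 + 5709605.5 + 6548880.9 = 19997009.9.
Divide by N: 19997009.9 / 280007 = 71.4161... → 71.42.

71.42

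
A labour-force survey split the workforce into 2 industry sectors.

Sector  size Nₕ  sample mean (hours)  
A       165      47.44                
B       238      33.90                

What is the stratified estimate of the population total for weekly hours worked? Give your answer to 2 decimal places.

Estimate total by summing Nₕ·x̄ₕ over strata.
165·47.44 + 238·33.90 = 7827.6 + 8068.2 = 15895.80.

15895.80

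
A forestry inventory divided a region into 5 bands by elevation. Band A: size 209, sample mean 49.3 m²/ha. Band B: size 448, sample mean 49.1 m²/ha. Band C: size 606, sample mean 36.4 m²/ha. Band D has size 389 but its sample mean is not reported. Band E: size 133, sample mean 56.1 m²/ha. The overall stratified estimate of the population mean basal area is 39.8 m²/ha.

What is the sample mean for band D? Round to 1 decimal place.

23.7

N = 209 + 448 + 606 + 389 + 133 = 1785.
Overall total = μ·N = 39.8·1785 = 71043.
Subtract the known strata: 209·49.3 + 448·49.1 + 606·36.4 + 133·56.1 = 61820.2.
Remaining total for band D: 71043 − 61820.2 = 9222.8.
Divide by its size: 9222.8 / 389 = 23.709... → 23.7.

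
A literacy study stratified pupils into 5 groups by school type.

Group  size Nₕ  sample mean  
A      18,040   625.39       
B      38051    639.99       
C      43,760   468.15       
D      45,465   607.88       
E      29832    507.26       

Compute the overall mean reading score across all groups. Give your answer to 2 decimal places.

564.61

N = 18040 + 38051 + 43760 + 45465 + 29832 = 175148.
Weight each subgroup mean by Nₕ/N and sum.
Σ Nₕx̄ₕ = 18040·625.39 + 38051·639.99 + 43760·468.15 + 45465·607.88 + 29832·507.26 = 11282035.6 + 24352259.49 + 20486244 + 27637264.2 + 15132580.32 = 98890383.61.
Divide by N: 98890383.61 / 175148 = 564.6104... → 564.61.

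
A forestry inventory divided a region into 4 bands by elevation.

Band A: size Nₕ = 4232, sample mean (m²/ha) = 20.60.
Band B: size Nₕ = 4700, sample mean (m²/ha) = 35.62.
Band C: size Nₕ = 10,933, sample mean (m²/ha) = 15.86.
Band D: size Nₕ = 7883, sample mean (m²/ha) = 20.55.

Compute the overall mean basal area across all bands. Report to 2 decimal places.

N = 27748; weights Wₕ = Nₕ/N = (0.1525, 0.1694, 0.3940, 0.2841).
x̄_st = Σ Wₕ·x̄ₕ = 0.1525·20.60 + 0.1694·35.62 + 0.3940·15.86 + 0.2841·20.55 ≈ 21.2623...
→ 21.26.

21.26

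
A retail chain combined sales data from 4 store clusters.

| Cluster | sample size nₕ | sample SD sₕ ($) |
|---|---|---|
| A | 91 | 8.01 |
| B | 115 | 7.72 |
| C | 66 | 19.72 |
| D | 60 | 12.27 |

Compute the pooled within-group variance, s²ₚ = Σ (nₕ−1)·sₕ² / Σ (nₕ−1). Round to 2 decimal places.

142.46

Degrees of freedom: 90 + 114 + 65 + 59 = 328.
Σ(nₕ−1)sₕ² = 90·64.1601 + 114·59.5984 + 65·388.8784 + 59·150.5529 = 46728.3437.
s²ₚ = 46728.3437 / 328 = 142.4645... → 142.46.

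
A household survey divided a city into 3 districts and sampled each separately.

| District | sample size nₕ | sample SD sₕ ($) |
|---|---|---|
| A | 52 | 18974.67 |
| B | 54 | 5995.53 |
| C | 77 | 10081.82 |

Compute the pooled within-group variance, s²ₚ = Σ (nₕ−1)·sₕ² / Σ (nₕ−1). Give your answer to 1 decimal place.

155510980.6

A: (52−1)·18974.67² = 51·360038101.6089 = 18361943182.0539
B: (54−1)·5995.53² = 53·35946379.9809 = 1905158138.9877
C: (77−1)·10081.82² = 76·101643094.5124 = 7724875182.9424
Numerator = 27991976503.984; denominator = Σ(nₕ−1) = 180.
s²ₚ = 27991976503.984/180 = 155510980.578... → 155510980.6.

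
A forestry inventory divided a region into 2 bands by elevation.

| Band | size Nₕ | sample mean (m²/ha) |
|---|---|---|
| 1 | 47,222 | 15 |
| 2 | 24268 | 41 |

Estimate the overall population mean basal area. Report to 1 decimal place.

23.8

N = 47222 + 24268 = 71490.
Weight each subgroup mean by Nₕ/N and sum.
Σ Nₕx̄ₕ = 47222·15 + 24268·41 = 708330 + 994988 = 1703318.
Divide by N: 1703318 / 71490 = 23.826... → 23.8.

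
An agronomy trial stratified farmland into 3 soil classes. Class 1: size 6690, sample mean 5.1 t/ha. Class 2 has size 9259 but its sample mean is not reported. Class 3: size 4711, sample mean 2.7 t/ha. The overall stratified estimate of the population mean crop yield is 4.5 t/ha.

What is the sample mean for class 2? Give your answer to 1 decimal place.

N = 6690 + 9259 + 4711 = 20660.
Overall total = μ·N = 4.5·20660 = 92970.
Subtract the known strata: 6690·5.1 + 4711·2.7 = 46838.7.
Remaining total for class 2: 92970 − 46838.7 = 46131.3.
Divide by its size: 46131.3 / 9259 = 4.982... → 5.0.

5.0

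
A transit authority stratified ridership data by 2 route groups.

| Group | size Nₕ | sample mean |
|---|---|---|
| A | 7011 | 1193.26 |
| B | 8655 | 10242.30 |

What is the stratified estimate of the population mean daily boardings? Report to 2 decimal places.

N = 15666; weights Wₕ = Nₕ/N = (0.4475, 0.5525).
x̄_st = Σ Wₕ·x̄ₕ = 0.4475·1193.26 + 0.5525·10242.30 ≈ 6192.5860...
→ 6192.59.

6192.59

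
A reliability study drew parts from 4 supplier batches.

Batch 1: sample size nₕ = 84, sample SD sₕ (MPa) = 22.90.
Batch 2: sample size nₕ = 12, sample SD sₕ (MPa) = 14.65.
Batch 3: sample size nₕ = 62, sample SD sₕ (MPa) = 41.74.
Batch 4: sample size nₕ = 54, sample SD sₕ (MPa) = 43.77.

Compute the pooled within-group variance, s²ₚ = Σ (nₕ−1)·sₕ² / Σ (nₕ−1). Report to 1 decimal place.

1219.7

1: (84−1)·22.90² = 83·524.41 = 43526.03
2: (12−1)·14.65² = 11·214.6225 = 2360.8475
3: (62−1)·41.74² = 61·1742.2276 = 106275.8836
4: (54−1)·43.77² = 53·1915.8129 = 101538.0837
Numerator = 253700.8448; denominator = Σ(nₕ−1) = 208.
s²ₚ = 253700.8448/208 = 1219.716... → 1219.7.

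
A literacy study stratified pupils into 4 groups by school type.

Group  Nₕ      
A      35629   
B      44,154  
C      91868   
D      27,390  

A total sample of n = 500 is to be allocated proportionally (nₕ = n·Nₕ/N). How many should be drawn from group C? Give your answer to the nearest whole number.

N = 35629 + 44154 + 91868 + 27390 = 199041.
n_C = 500·91868/199041 = 230.777... → 231.

231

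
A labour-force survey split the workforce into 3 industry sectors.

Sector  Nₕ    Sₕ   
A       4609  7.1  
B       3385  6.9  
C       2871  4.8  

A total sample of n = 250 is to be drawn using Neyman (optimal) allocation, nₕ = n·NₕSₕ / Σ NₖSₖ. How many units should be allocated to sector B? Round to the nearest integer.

Σ NₕSₕ = 4609·7.1 + 3385·6.9 + 2871·4.8 = 69861.2.
Share for B: 23356.5/69861.2 = 0.33433.
n_B = 250 × 0.33433 = 83.582... → 84.

84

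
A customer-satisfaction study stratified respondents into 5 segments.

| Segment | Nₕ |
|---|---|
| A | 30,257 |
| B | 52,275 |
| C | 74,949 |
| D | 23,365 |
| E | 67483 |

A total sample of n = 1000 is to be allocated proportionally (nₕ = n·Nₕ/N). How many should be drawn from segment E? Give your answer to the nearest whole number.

N = 30257 + 52275 + 74949 + 23365 + 67483 = 248329.
n_E = 1000·67483/248329 = 271.748... → 272.

272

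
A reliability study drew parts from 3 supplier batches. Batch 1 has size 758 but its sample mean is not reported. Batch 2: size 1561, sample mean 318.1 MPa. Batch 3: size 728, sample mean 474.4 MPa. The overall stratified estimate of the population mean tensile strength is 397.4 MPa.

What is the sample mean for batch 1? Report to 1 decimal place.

486.8

Σ Nₕx̄ₕ = N·μ, so 758·x̄_1 = 3047·397.4 − (1561·318.1 + 728·474.4).
= 1210877.8 − 841917.3 = 368960.5.
x̄_1 = 368960.5 / 758 = 486.755... → 486.8.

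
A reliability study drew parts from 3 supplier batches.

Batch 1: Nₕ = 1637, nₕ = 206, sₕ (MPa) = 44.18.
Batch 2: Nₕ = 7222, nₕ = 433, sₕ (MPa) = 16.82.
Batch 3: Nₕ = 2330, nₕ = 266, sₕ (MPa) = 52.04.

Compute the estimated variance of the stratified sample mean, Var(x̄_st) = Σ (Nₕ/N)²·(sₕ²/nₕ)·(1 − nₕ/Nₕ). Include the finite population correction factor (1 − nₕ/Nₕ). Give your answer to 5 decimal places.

0.82427

N = 11189; Wₕ = Nₕ/N.
batch 1: (1637/11189)²·44.18²/206·(1 − 206/1637) = 0.17729234
batch 2: (7222/11189)²·16.82²/433·(1 − 433/7222) = 0.25588500
batch 3: (2330/11189)²·52.04²/266·(1 − 266/2330) = 0.39108936
Sum = 0.82426670 → 0.82427.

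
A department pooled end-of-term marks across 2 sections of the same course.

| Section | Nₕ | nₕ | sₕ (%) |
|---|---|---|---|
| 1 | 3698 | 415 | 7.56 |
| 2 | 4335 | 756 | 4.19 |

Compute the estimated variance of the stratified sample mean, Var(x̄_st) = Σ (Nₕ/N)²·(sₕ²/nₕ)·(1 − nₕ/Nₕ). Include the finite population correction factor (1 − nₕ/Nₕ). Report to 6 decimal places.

0.031494

N = 8033. Term for each stratum: Wₕ²sₕ²/nₕ·(1−nₕ/Nₕ).
Var(x̄_st) = 0.025910617 + 0.005583436 = 0.031494052 → 0.031494.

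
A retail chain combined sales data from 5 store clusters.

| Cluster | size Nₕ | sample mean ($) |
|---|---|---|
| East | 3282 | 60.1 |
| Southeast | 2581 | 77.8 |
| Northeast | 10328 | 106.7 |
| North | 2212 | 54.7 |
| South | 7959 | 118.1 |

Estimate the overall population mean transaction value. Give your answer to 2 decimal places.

97.15

N = 26362; weights Wₕ = Nₕ/N = (0.1245, 0.0979, 0.3918, 0.0839, 0.3019).
x̄_st = Σ Wₕ·x̄ₕ = 0.1245·60.1 + 0.0979·77.8 + 0.3918·106.7 + 0.0839·54.7 + 0.3019·118.1 ≈ 97.1475...
→ 97.15.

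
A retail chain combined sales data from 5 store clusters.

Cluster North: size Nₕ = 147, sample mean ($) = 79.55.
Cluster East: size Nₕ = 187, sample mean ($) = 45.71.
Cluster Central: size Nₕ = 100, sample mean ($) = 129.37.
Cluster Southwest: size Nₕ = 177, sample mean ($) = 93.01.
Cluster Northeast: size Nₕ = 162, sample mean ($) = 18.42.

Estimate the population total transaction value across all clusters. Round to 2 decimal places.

52625.43

Population total = Σ Nₕ·x̄ₕ (each stratum's size times its mean).
147·79.55 + 187·45.71 + 100·129.37 + 177·93.01 + 162·18.42 = 11693.85 + 8547.77 + 12937 + 16462.77 + 2984.04 = 52625.43.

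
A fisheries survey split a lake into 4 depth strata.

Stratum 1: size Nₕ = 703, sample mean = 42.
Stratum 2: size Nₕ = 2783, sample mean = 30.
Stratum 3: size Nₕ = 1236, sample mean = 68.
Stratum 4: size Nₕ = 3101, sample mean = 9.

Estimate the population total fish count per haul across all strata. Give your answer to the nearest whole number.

1: 703·42 = 29526
2: 2783·30 = 83490
3: 1236·68 = 84048
4: 3101·9 = 27909
τ̂ = Σ Nₕx̄ₕ = 224973.

224973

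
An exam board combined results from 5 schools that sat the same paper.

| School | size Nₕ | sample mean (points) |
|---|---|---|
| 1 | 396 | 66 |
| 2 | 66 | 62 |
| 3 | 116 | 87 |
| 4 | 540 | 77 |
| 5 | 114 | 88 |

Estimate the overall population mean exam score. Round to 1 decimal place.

74.6

N = 1232; weights Wₕ = Nₕ/N = (0.3214, 0.0536, 0.0942, 0.4383, 0.0925).
x̄_st = Σ Wₕ·x̄ₕ = 0.3214·66 + 0.0536·62 + 0.0942·87 + 0.4383·77 + 0.0925·88 ≈ 74.620...
→ 74.6.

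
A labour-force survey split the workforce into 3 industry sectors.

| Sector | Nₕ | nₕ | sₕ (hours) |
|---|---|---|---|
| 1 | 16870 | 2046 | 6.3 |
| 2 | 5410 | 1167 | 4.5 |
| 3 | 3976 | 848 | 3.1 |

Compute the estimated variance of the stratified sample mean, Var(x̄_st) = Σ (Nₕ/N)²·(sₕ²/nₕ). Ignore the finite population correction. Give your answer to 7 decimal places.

0.0090050

N = 26256; Wₕ = Nₕ/N.
sector 1: (16870/26256)²·6.3²/2046 = 0.0080084507
sector 2: (5410/26256)²·4.5²/1167 = 0.0007367015
sector 3: (3976/26256)²·3.1²/848 = 0.0002598742
Sum = 0.0090050264 → 0.0090050.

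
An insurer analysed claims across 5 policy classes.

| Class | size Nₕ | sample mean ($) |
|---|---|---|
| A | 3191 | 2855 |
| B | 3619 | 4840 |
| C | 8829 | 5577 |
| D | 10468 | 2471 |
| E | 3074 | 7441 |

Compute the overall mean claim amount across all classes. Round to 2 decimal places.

x̄_st = (Σ Nₕx̄ₕ) / (Σ Nₕ) = (3191·2855 + 3619·4840 + 8829·5577 + 10468·2471 + 3074·7441) / 29181
= 124605660 / 29181 = 4270.0956... → 4270.10.

4270.10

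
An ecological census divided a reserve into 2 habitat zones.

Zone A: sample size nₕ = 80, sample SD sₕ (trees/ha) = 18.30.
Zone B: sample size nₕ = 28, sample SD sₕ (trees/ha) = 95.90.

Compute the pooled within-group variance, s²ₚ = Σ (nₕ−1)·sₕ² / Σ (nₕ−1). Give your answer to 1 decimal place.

A: (80−1)·18.30² = 79·334.89 = 26456.31
B: (28−1)·95.90² = 27·9196.81 = 248313.87
Numerator = 274770.18; denominator = Σ(nₕ−1) = 106.
s²ₚ = 274770.18/106 = 2592.172... → 2592.2.

2592.2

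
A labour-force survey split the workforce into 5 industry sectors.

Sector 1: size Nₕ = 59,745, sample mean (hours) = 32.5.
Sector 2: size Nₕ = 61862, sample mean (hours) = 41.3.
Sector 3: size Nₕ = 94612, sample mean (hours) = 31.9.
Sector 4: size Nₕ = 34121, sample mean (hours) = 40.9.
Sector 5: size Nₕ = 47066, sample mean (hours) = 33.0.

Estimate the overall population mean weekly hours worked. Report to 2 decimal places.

35.18

N = 59745 + 61862 + 94612 + 34121 + 47066 = 297406.
Overall mean = Σ (Nₕ/N)·x̄ₕ — weight by population share, not a simple average.
Σ Nₕx̄ₕ = 59745·32.5 + 61862·41.3 + 94612·31.9 + 34121·40.9 + 47066·33.0 = 1941712.5 + 2554900.6 + 3018122.8 + 1395548.9 + 1553178 = 10463462.8.
Divide by N: 10463462.8 / 297406 = 35.1824... → 35.18.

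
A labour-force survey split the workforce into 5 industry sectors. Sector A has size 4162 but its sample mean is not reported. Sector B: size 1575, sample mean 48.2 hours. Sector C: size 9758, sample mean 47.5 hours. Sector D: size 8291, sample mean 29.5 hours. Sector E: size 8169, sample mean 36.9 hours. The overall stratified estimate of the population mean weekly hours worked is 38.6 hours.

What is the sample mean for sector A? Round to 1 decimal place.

Σ Nₕx̄ₕ = N·μ, so 4162·x̄_A = 31955·38.6 − (1575·48.2 + 9758·47.5 + 8291·29.5 + 8169·36.9).
= 1233463 − 1085440.6 = 148022.4.
x̄_A = 148022.4 / 4162 = 35.565... → 35.6.

35.6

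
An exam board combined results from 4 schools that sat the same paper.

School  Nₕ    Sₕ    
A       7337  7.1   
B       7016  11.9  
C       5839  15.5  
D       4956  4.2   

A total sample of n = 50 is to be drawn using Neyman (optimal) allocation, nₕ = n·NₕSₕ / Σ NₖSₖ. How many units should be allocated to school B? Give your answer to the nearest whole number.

A: NₕSₕ = 7337·7.1 = 52092.7
B: NₕSₕ = 7016·11.9 = 83490.4
C: NₕSₕ = 5839·15.5 = 90504.5
D: NₕSₕ = 4956·4.2 = 20815.2
Σ NₕSₕ = 246902.8.
n_B = 50·83490.4/246902.8 = 16.908... → 17.

17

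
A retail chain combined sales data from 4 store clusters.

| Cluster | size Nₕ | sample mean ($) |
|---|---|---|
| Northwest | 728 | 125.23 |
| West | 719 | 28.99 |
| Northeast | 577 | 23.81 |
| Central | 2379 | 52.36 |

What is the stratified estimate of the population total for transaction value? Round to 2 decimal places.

250314.06

Population total = Σ Nₕ·x̄ₕ (each stratum's size times its mean).
728·125.23 + 719·28.99 + 577·23.81 + 2379·52.36 = 91167.44 + 20843.81 + 13738.37 + 124564.44 = 250314.06.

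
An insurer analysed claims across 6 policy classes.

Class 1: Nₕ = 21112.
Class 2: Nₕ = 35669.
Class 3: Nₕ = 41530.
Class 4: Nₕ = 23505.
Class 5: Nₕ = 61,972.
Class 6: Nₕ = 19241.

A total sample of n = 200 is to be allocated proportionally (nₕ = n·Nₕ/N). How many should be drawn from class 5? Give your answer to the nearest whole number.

61

Share of class 5 = 61972/203029 = 0.30524.
Allocate 200 × 0.30524 = 61.047... → 61.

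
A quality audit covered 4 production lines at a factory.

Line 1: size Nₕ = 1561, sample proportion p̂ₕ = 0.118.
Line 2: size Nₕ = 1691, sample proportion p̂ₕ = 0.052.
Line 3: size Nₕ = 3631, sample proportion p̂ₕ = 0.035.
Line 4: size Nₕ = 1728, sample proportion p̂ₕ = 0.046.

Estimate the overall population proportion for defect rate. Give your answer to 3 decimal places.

Wₕ = Nₕ/N with N = 8611: 0.1813, 0.1964, 0.4217, 0.2007.
p̂_st = 0.1813·0.118 + 0.1964·0.052 + 0.4217·0.035 + 0.2007·0.046 ≈ 0.05559... → 0.056.

0.056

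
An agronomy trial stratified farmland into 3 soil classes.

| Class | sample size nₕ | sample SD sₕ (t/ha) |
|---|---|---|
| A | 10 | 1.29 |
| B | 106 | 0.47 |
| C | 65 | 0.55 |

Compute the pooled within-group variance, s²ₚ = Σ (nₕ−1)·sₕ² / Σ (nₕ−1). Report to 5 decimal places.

A: (10−1)·1.29² = 9·1.6641 = 14.9769
B: (106−1)·0.47² = 105·0.2209 = 23.1945
C: (65−1)·0.55² = 64·0.3025 = 19.36
Numerator = 57.5314; denominator = Σ(nₕ−1) = 178.
s²ₚ = 57.5314/178 = 0.3232101... → 0.32321.

0.32321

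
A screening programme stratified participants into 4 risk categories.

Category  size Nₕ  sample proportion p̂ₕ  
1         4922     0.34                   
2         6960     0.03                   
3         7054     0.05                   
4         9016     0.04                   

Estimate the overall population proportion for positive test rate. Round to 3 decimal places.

0.093

N = 4922 + 6960 + 7054 + 9016 = 27952.
Overall proportion = Σ (Nₕ/N)·p̂ₕ.
Σ Nₕp̂ₕ = 1673.48 + 208.8 + 352.7 + 360.64 = 2595.62.
2595.62 / 27952 = 0.09286... → 0.093.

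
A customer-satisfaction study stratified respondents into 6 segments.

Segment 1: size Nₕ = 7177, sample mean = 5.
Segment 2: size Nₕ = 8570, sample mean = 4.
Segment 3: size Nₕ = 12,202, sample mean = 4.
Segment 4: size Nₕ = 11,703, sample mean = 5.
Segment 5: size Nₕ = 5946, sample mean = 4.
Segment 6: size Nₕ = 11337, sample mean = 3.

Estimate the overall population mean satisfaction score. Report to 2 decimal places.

4.13

N = 56935; weights Wₕ = Nₕ/N = (0.1261, 0.1505, 0.2143, 0.2056, 0.1044, 0.1991).
x̄_st = Σ Wₕ·x̄ₕ = 0.1261·5 + 0.1505·4 + 0.2143·4 + 0.2056·5 + 0.1044·4 + 0.1991·3 ≈ 4.1325...
→ 4.13.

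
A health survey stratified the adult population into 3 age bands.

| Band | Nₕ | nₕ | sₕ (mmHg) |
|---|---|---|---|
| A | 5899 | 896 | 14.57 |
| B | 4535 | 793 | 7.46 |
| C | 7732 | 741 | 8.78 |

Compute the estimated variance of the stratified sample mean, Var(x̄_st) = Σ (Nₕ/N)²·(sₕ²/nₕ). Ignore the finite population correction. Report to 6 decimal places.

0.048204

N = 18166. Term for each stratum: Wₕ²sₕ²/nₕ.
Var(x̄_st) = 0.024983269 + 0.004373614 + 0.018846725 = 0.048203608 → 0.048204.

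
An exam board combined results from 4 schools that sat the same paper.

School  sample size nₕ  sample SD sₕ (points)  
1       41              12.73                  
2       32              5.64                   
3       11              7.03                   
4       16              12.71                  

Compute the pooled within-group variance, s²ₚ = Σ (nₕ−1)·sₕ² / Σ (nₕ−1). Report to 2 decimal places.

Degrees of freedom: 40 + 31 + 10 + 15 = 96.
Σ(nₕ−1)sₕ² = 40·162.0529 + 31·31.8096 + 10·49.4209 + 15·161.5441 = 10385.5841.
s²ₚ = 10385.5841 / 96 = 108.1832... → 108.18.

108.18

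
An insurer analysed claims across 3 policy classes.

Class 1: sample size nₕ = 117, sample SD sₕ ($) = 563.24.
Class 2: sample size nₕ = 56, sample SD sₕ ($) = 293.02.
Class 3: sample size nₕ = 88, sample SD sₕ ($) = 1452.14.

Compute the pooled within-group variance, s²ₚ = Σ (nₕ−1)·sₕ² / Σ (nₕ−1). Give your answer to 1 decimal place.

872015.2

Degrees of freedom: 116 + 55 + 87 = 258.
Σ(nₕ−1)sₕ² = 116·317239.2976 + 55·85860.7204 + 87·2108710.5796 = 224979918.5688.
s²ₚ = 224979918.5688 / 258 = 872015.188... → 872015.2.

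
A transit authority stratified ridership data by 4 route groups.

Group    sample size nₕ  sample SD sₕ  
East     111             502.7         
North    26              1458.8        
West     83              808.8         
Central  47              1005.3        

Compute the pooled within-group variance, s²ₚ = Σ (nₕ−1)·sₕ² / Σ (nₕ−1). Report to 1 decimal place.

East: (111−1)·502.7² = 110·252707.29 = 27797801.9
North: (26−1)·1458.8² = 25·2128097.44 = 53202436
West: (83−1)·808.8² = 82·654157.44 = 53640910.08
Central: (47−1)·1005.3² = 46·1010628.09 = 46488892.14
Numerator = 181130040.12; denominator = Σ(nₕ−1) = 263.
s²ₚ = 181130040.12/263 = 688707.377... → 688707.4.

688707.4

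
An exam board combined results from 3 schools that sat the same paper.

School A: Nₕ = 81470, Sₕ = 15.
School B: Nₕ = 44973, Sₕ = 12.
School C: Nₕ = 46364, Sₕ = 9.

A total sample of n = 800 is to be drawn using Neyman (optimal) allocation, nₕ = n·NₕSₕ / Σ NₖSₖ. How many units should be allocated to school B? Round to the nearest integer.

198

Σ NₕSₕ = 81470·15 + 44973·12 + 46364·9 = 2179002.
Share for B: 539676/2179002 = 0.24767.
n_B = 800 × 0.24767 = 198.137... → 198.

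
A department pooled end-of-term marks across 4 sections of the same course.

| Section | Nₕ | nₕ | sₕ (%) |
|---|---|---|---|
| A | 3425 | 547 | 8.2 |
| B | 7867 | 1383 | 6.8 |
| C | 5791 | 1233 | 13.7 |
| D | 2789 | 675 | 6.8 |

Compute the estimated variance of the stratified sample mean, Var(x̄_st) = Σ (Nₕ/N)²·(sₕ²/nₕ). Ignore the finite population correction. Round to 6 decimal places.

0.023168

N = 19872; Wₕ = Nₕ/N.
section A: (3425/19872)²·8.2²/547 = 0.003651559
section B: (7867/19872)²·6.8²/1383 = 0.005239994
section C: (5791/19872)²·13.7²/1233 = 0.012927127
section D: (2789/19872)²·6.8²/675 = 0.001349360
Sum = 0.023168041 → 0.023168.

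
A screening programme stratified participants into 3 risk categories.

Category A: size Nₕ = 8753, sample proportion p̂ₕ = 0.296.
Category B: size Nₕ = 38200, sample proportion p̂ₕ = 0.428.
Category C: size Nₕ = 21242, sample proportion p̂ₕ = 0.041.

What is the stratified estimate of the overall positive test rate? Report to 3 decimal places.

0.291

Wₕ = Nₕ/N with N = 68195: 0.1284, 0.5602, 0.3115.
p̂_st = 0.1284·0.296 + 0.5602·0.428 + 0.3115·0.041 ≈ 0.29051... → 0.291.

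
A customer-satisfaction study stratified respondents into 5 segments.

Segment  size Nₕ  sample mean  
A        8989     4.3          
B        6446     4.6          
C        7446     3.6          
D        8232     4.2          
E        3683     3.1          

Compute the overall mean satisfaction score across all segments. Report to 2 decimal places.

4.06

N = 34796; weights Wₕ = Nₕ/N = (0.2583, 0.1853, 0.2140, 0.2366, 0.1058).
x̄_st = Σ Wₕ·x̄ₕ = 0.2583·4.3 + 0.1853·4.6 + 0.2140·3.6 + 0.2366·4.2 + 0.1058·3.1 ≈ 4.0551...
→ 4.06.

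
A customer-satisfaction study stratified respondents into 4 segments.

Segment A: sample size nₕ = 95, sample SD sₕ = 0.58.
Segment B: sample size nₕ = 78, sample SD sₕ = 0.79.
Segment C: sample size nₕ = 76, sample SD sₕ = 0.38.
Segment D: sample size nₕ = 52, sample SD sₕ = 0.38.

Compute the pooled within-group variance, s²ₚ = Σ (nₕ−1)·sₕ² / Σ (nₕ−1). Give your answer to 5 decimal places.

Degrees of freedom: 94 + 77 + 75 + 51 = 297.
Σ(nₕ−1)sₕ² = 94·0.3364 + 77·0.6241 + 75·0.1444 + 51·0.1444 = 97.8717.
s²ₚ = 97.8717 / 297 = 0.3295343... → 0.32953.

0.32953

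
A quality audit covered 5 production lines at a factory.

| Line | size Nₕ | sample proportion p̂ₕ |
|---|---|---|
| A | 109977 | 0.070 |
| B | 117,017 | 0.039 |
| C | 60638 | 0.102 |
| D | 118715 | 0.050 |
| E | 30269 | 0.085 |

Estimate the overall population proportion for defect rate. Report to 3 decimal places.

Wₕ = Nₕ/N with N = 436616: 0.2519, 0.2680, 0.1389, 0.2719, 0.0693.
p̂_st = 0.2519·0.070 + 0.2680·0.039 + 0.1389·0.102 + 0.2719·0.050 + 0.0693·0.085 ≈ 0.06174... → 0.062.

0.062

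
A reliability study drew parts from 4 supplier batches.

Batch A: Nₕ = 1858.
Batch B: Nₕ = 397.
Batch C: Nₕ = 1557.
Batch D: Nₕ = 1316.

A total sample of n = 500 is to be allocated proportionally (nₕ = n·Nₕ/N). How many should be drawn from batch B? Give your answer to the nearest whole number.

Share of batch B = 397/5128 = 0.07742.
Allocate 500 × 0.07742 = 38.709... → 39.

39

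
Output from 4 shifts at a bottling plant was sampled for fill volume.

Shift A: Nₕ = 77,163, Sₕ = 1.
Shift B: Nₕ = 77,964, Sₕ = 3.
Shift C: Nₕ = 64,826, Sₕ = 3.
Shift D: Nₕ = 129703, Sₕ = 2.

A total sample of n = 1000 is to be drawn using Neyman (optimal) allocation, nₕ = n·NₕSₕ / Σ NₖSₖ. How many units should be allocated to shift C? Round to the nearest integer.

254

A: NₕSₕ = 77163·1 = 77163
B: NₕSₕ = 77964·3 = 233892
C: NₕSₕ = 64826·3 = 194478
D: NₕSₕ = 129703·2 = 259406
Σ NₕSₕ = 764939.
n_C = 1000·194478/764939 = 254.240... → 254.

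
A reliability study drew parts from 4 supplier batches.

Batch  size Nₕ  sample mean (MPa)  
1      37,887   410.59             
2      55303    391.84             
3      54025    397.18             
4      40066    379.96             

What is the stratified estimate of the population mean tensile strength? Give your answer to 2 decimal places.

x̄_st = (Σ Nₕx̄ₕ) / (Σ Nₕ) = (37887·410.59 + 55303·391.84 + 54025·397.18 + 40066·379.96) / 187281
= 73907077.71 / 187281 = 394.6320... → 394.63.

394.63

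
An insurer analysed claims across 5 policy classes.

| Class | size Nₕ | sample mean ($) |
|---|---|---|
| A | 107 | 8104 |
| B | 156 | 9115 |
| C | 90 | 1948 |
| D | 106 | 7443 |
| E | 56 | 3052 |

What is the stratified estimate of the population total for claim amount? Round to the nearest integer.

3424258

A: 107·8104 = 867128
B: 156·9115 = 1421940
C: 90·1948 = 175320
D: 106·7443 = 788958
E: 56·3052 = 170912
τ̂ = Σ Nₕx̄ₕ = 3424258.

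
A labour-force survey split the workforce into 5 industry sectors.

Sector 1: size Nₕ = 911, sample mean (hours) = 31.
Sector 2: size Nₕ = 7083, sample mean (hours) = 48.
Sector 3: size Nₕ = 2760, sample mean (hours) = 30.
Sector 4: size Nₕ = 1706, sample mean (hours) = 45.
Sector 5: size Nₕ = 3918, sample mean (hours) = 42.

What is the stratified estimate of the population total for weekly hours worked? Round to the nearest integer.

692351

Estimate total by summing Nₕ·x̄ₕ over strata.
911·31 + 7083·48 + 2760·30 + 1706·45 + 3918·42 = 28241 + 339984 + 82800 + 76770 + 164556 = 692351.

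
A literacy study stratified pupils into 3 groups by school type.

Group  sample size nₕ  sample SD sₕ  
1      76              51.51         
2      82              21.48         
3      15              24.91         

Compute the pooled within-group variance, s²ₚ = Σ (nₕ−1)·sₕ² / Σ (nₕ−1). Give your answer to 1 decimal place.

Degrees of freedom: 75 + 81 + 14 = 170.
Σ(nₕ−1)sₕ² = 75·2653.2801 + 81·461.3904 + 14·620.5081 = 245055.7433.
s²ₚ = 245055.7433 / 170 = 1441.504... → 1441.5.

1441.5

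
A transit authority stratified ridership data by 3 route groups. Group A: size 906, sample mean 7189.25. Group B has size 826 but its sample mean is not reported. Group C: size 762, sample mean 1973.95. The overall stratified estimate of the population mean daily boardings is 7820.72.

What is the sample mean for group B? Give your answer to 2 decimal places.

N = 906 + 826 + 762 = 2494.
Overall total = μ·N = 7820.72·2494 = 19504875.68.
Subtract the known strata: 906·7189.25 + 762·1973.95 = 8017610.4.
Remaining total for group B: 19504875.68 − 8017610.4 = 11487265.28.
Divide by its size: 11487265.28 / 826 = 13907.1008... → 13907.10.

13907.10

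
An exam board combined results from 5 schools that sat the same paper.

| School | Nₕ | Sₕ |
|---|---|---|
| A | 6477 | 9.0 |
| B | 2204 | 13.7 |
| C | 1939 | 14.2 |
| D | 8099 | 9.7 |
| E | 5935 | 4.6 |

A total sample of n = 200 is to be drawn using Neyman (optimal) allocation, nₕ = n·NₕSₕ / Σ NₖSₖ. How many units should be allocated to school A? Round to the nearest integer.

Σ NₕSₕ = 6477·9.0 + 2204·13.7 + 1939·14.2 + 8099·9.7 + 5935·4.6 = 221882.9.
Share for A: 58293/221882.9 = 0.26272.
n_A = 200 × 0.26272 = 52.544... → 53.

53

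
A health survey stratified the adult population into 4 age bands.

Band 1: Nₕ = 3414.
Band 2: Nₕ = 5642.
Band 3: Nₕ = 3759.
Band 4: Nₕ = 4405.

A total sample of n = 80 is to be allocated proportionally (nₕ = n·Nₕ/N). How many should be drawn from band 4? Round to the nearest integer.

20

N = 3414 + 5642 + 3759 + 4405 = 17220.
n_4 = 80·4405/17220 = 20.465... → 20.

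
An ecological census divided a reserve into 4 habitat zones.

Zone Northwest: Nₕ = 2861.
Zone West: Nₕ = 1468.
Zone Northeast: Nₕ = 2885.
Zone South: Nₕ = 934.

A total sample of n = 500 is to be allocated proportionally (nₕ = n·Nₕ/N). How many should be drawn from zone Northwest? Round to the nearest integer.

N = 2861 + 1468 + 2885 + 934 = 8148.
n_Northwest = 500·2861/8148 = 175.565... → 176.

176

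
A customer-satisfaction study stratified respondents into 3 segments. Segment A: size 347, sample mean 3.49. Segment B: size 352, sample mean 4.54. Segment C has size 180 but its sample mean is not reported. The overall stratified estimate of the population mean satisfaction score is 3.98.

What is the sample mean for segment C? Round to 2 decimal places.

3.83

N = 347 + 352 + 180 = 879.
Overall total = μ·N = 3.98·879 = 3498.42.
Subtract the known strata: 347·3.49 + 352·4.54 = 2809.11.
Remaining total for segment C: 3498.42 − 2809.11 = 689.31.
Divide by its size: 689.31 / 180 = 3.8295 → 3.83.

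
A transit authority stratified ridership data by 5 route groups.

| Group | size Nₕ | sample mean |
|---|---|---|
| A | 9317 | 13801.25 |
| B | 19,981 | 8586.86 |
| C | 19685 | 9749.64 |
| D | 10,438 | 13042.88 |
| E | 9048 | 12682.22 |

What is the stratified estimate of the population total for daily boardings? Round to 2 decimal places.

742972267.31

Estimate total by summing Nₕ·x̄ₕ over strata.
9317·13801.25 + 19981·8586.86 + 19685·9749.64 + 10438·13042.88 + 9048·12682.22 = 128586246.25 + 171574049.66 + 191921663.4 + 136141581.44 + 114748726.56 = 742972267.31.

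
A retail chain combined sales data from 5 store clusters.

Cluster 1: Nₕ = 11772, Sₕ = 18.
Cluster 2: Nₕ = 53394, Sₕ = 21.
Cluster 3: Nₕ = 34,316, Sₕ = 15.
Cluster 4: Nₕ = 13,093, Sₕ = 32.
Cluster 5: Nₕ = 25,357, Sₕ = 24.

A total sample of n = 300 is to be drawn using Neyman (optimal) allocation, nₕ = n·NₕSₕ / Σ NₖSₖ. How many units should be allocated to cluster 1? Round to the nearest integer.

22

Σ NₕSₕ = 11772·18 + 53394·21 + 34316·15 + 13093·32 + 25357·24 = 2875454.
Share for 1: 211896/2875454 = 0.07369.
n_1 = 300 × 0.07369 = 22.107... → 22.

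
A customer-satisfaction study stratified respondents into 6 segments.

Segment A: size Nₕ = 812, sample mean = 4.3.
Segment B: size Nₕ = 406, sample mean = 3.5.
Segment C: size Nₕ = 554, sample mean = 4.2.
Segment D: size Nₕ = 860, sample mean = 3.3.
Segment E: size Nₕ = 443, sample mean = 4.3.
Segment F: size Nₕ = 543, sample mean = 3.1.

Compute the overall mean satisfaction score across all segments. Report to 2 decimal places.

3.78

x̄_st = (Σ Nₕx̄ₕ) / (Σ Nₕ) = (812·4.3 + 406·3.5 + 554·4.2 + 860·3.3 + 443·4.3 + 543·3.1) / 3618
= 13665.6 / 3618 = 3.7771... → 3.78.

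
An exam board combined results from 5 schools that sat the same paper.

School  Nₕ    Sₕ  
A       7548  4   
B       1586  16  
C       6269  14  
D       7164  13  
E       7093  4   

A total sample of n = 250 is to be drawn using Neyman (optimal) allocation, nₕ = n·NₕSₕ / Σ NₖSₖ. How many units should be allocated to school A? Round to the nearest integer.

29

A: NₕSₕ = 7548·4 = 30192
B: NₕSₕ = 1586·16 = 25376
C: NₕSₕ = 6269·14 = 87766
D: NₕSₕ = 7164·13 = 93132
E: NₕSₕ = 7093·4 = 28372
Σ NₕSₕ = 264838.
n_A = 250·30192/264838 = 28.500... → 29.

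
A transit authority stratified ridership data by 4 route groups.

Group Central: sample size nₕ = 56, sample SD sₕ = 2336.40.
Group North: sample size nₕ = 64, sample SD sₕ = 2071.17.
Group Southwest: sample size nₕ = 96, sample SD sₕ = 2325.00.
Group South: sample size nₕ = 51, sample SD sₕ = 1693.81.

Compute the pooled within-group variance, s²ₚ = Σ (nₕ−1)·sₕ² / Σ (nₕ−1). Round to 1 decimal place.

4667186.3

Central: (56−1)·2336.40² = 55·5458764.96 = 300232072.8
North: (64−1)·2071.17² = 63·4289745.1689 = 270253945.6407
Southwest: (96−1)·2325.00² = 95·5405625 = 513534375
South: (51−1)·1693.81² = 50·2868992.3161 = 143449615.805
Numerator = 1227470009.2457; denominator = Σ(nₕ−1) = 263.
s²ₚ = 1227470009.2457/263 = 4667186.347... → 4667186.3.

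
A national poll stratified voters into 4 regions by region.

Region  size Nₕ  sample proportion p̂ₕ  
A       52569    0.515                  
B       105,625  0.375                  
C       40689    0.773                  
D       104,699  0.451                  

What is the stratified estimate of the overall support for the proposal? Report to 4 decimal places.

Wₕ = Nₕ/N with N = 303582: 0.1732, 0.3479, 0.1340, 0.3449.
p̂_st = 0.1732·0.515 + 0.3479·0.375 + 0.1340·0.773 + 0.3449·0.451 ≈ 0.478797... → 0.4788.

0.4788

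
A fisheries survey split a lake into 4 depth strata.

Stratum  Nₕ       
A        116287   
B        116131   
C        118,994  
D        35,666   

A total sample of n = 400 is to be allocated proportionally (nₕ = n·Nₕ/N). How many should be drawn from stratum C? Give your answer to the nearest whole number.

N = 116287 + 116131 + 118994 + 35666 = 387078.
n_C = 400·118994/387078 = 122.966... → 123.

123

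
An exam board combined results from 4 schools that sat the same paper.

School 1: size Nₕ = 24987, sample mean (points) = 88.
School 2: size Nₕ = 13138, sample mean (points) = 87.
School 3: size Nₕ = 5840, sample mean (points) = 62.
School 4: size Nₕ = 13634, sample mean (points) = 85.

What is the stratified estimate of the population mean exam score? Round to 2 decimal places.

84.43

N = 57599; weights Wₕ = Nₕ/N = (0.4338, 0.2281, 0.1014, 0.2367).
x̄_st = Σ Wₕ·x̄ₕ = 0.4338·88 + 0.2281·87 + 0.1014·62 + 0.2367·85 ≈ 84.4256...
→ 84.43.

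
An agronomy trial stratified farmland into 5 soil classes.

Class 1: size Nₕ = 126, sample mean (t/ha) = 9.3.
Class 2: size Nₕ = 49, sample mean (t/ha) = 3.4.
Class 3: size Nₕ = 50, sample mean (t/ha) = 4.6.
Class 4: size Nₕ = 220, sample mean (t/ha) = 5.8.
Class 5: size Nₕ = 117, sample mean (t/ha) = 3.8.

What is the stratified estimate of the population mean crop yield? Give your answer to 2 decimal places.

N = 126 + 49 + 50 + 220 + 117 = 562.
The stratified mean weights each stratum mean by its population share Nₕ/N.
Σ Nₕx̄ₕ = 126·9.3 + 49·3.4 + 50·4.6 + 220·5.8 + 117·3.8 = 1171.8 + 166.6 + 230 + 1276 + 444.6 = 3289.
Divide by N: 3289 / 562 = 5.8523... → 5.85.

5.85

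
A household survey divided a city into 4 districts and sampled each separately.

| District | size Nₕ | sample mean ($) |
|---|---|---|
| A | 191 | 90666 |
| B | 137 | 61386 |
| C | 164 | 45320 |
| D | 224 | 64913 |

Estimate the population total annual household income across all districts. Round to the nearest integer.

Population total = Σ Nₕ·x̄ₕ (each stratum's size times its mean).
191·90666 + 137·61386 + 164·45320 + 224·64913 = 17317206 + 8409882 + 7432480 + 14540512 = 47700080.

47700080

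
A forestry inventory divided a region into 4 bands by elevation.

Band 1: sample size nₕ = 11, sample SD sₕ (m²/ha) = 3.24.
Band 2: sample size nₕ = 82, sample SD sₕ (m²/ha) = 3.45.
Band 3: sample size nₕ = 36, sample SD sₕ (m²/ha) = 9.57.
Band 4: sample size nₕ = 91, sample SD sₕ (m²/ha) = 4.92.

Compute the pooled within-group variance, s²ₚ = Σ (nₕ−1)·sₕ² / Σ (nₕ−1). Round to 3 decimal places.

Degrees of freedom: 10 + 81 + 35 + 90 = 216.
Σ(nₕ−1)sₕ² = 10·10.4976 + 81·11.9025 + 35·91.5849 + 90·24.2064 = 6453.126.
s²ₚ = 6453.126 / 216 = 29.87558... → 29.876.

29.876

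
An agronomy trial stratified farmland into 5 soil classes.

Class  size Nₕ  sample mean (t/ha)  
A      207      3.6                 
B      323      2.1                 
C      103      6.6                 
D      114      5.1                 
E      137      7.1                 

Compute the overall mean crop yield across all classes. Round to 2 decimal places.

4.14

N = 884; weights Wₕ = Nₕ/N = (0.2342, 0.3654, 0.1165, 0.1290, 0.1550).
x̄_st = Σ Wₕ·x̄ₕ = 0.2342·3.6 + 0.3654·2.1 + 0.1165·6.6 + 0.1290·5.1 + 0.1550·7.1 ≈ 4.1373...
→ 4.14.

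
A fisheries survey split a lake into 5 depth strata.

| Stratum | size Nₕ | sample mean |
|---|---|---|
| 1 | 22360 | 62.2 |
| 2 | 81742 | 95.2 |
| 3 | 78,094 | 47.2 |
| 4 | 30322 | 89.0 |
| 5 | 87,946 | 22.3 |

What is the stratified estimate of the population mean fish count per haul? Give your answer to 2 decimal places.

x̄_st = (Σ Nₕx̄ₕ) / (Σ Nₕ) = (22360·62.2 + 81742·95.2 + 78094·47.2 + 30322·89.0 + 87946·22.3) / 300464
= 17518521 / 300464 = 58.3049... → 58.30.

58.30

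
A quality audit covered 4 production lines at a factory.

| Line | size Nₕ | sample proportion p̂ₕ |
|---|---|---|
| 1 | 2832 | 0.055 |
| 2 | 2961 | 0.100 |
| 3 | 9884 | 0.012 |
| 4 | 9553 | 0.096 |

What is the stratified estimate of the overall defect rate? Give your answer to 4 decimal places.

0.0590

Wₕ = Nₕ/N with N = 25230: 0.1122, 0.1174, 0.3918, 0.3786.
p̂_st = 0.1122·0.055 + 0.1174·0.100 + 0.3918·0.012 + 0.3786·0.096 ≈ 0.058960... → 0.0590.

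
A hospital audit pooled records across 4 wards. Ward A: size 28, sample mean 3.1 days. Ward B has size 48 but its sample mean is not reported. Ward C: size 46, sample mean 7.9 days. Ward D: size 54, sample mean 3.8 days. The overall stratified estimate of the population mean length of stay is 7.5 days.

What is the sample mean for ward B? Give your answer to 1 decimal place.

13.8

Σ Nₕx̄ₕ = N·μ, so 48·x̄_B = 176·7.5 − (28·3.1 + 46·7.9 + 54·3.8).
= 1320 − 655.4 = 664.6.
x̄_B = 664.6 / 48 = 13.846... → 13.8.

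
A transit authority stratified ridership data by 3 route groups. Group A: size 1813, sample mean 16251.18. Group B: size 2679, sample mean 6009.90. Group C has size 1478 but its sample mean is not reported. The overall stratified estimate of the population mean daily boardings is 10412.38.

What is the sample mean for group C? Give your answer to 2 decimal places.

Σ Nₕx̄ₕ = N·μ, so 1478·x̄_C = 5970·10412.38 − (1813·16251.18 + 2679·6009.90).
= 62161908.6 − 45563911.44 = 16597997.16.
x̄_C = 16597997.16 / 1478 = 11230.0387... → 11230.04.

11230.04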